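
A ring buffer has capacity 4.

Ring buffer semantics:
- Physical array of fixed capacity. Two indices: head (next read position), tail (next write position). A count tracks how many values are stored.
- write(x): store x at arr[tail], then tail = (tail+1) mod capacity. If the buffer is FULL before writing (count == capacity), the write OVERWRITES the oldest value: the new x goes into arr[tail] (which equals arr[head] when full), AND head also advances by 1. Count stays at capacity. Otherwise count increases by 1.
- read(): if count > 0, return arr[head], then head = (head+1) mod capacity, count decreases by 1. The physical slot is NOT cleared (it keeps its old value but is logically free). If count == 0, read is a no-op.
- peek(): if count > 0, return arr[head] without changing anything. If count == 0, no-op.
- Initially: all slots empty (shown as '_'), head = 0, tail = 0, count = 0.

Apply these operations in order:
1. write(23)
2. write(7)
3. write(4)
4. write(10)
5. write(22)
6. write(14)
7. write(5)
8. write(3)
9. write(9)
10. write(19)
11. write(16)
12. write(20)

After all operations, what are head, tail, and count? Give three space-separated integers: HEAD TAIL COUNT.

After op 1 (write(23)): arr=[23 _ _ _] head=0 tail=1 count=1
After op 2 (write(7)): arr=[23 7 _ _] head=0 tail=2 count=2
After op 3 (write(4)): arr=[23 7 4 _] head=0 tail=3 count=3
After op 4 (write(10)): arr=[23 7 4 10] head=0 tail=0 count=4
After op 5 (write(22)): arr=[22 7 4 10] head=1 tail=1 count=4
After op 6 (write(14)): arr=[22 14 4 10] head=2 tail=2 count=4
After op 7 (write(5)): arr=[22 14 5 10] head=3 tail=3 count=4
After op 8 (write(3)): arr=[22 14 5 3] head=0 tail=0 count=4
After op 9 (write(9)): arr=[9 14 5 3] head=1 tail=1 count=4
After op 10 (write(19)): arr=[9 19 5 3] head=2 tail=2 count=4
After op 11 (write(16)): arr=[9 19 16 3] head=3 tail=3 count=4
After op 12 (write(20)): arr=[9 19 16 20] head=0 tail=0 count=4

Answer: 0 0 4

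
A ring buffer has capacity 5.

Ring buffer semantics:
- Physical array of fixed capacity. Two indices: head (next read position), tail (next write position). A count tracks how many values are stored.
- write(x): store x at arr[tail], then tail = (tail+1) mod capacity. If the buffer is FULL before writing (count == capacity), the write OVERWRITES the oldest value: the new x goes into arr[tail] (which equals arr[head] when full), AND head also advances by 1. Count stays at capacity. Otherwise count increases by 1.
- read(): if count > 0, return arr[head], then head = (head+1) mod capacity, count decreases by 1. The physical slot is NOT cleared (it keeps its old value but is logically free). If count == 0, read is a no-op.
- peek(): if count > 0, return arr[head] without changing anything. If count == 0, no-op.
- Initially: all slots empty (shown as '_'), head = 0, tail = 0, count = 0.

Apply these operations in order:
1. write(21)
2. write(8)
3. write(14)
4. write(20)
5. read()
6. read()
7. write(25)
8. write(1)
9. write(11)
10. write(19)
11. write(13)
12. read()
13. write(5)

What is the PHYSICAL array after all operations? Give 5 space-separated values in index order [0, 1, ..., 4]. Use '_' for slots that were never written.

Answer: 1 11 19 13 5

Derivation:
After op 1 (write(21)): arr=[21 _ _ _ _] head=0 tail=1 count=1
After op 2 (write(8)): arr=[21 8 _ _ _] head=0 tail=2 count=2
After op 3 (write(14)): arr=[21 8 14 _ _] head=0 tail=3 count=3
After op 4 (write(20)): arr=[21 8 14 20 _] head=0 tail=4 count=4
After op 5 (read()): arr=[21 8 14 20 _] head=1 tail=4 count=3
After op 6 (read()): arr=[21 8 14 20 _] head=2 tail=4 count=2
After op 7 (write(25)): arr=[21 8 14 20 25] head=2 tail=0 count=3
After op 8 (write(1)): arr=[1 8 14 20 25] head=2 tail=1 count=4
After op 9 (write(11)): arr=[1 11 14 20 25] head=2 tail=2 count=5
After op 10 (write(19)): arr=[1 11 19 20 25] head=3 tail=3 count=5
After op 11 (write(13)): arr=[1 11 19 13 25] head=4 tail=4 count=5
After op 12 (read()): arr=[1 11 19 13 25] head=0 tail=4 count=4
After op 13 (write(5)): arr=[1 11 19 13 5] head=0 tail=0 count=5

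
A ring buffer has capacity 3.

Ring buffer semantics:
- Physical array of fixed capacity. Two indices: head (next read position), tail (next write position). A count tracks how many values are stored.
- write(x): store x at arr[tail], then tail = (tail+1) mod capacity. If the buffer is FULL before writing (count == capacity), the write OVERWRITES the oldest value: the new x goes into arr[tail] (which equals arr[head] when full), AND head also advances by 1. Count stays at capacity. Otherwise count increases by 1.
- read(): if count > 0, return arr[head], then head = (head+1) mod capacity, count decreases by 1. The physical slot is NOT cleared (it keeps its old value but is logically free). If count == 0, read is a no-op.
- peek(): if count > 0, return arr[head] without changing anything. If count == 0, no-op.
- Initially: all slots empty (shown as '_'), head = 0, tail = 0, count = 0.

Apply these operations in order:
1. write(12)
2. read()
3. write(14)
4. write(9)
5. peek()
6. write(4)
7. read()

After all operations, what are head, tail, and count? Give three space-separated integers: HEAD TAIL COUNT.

After op 1 (write(12)): arr=[12 _ _] head=0 tail=1 count=1
After op 2 (read()): arr=[12 _ _] head=1 tail=1 count=0
After op 3 (write(14)): arr=[12 14 _] head=1 tail=2 count=1
After op 4 (write(9)): arr=[12 14 9] head=1 tail=0 count=2
After op 5 (peek()): arr=[12 14 9] head=1 tail=0 count=2
After op 6 (write(4)): arr=[4 14 9] head=1 tail=1 count=3
After op 7 (read()): arr=[4 14 9] head=2 tail=1 count=2

Answer: 2 1 2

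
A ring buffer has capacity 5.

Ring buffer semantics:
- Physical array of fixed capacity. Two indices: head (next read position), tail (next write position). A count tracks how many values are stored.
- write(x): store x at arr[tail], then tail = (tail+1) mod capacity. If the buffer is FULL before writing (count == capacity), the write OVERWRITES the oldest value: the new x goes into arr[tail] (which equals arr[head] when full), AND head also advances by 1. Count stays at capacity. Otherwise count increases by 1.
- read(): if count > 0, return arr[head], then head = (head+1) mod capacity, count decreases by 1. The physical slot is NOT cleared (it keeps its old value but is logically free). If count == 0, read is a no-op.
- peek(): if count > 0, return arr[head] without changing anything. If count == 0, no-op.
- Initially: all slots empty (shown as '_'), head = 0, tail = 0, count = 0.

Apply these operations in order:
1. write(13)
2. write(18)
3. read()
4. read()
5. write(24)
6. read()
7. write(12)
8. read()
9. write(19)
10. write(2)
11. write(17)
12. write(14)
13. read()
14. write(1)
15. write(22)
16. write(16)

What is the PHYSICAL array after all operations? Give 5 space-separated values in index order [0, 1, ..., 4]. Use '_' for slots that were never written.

After op 1 (write(13)): arr=[13 _ _ _ _] head=0 tail=1 count=1
After op 2 (write(18)): arr=[13 18 _ _ _] head=0 tail=2 count=2
After op 3 (read()): arr=[13 18 _ _ _] head=1 tail=2 count=1
After op 4 (read()): arr=[13 18 _ _ _] head=2 tail=2 count=0
After op 5 (write(24)): arr=[13 18 24 _ _] head=2 tail=3 count=1
After op 6 (read()): arr=[13 18 24 _ _] head=3 tail=3 count=0
After op 7 (write(12)): arr=[13 18 24 12 _] head=3 tail=4 count=1
After op 8 (read()): arr=[13 18 24 12 _] head=4 tail=4 count=0
After op 9 (write(19)): arr=[13 18 24 12 19] head=4 tail=0 count=1
After op 10 (write(2)): arr=[2 18 24 12 19] head=4 tail=1 count=2
After op 11 (write(17)): arr=[2 17 24 12 19] head=4 tail=2 count=3
After op 12 (write(14)): arr=[2 17 14 12 19] head=4 tail=3 count=4
After op 13 (read()): arr=[2 17 14 12 19] head=0 tail=3 count=3
After op 14 (write(1)): arr=[2 17 14 1 19] head=0 tail=4 count=4
After op 15 (write(22)): arr=[2 17 14 1 22] head=0 tail=0 count=5
After op 16 (write(16)): arr=[16 17 14 1 22] head=1 tail=1 count=5

Answer: 16 17 14 1 22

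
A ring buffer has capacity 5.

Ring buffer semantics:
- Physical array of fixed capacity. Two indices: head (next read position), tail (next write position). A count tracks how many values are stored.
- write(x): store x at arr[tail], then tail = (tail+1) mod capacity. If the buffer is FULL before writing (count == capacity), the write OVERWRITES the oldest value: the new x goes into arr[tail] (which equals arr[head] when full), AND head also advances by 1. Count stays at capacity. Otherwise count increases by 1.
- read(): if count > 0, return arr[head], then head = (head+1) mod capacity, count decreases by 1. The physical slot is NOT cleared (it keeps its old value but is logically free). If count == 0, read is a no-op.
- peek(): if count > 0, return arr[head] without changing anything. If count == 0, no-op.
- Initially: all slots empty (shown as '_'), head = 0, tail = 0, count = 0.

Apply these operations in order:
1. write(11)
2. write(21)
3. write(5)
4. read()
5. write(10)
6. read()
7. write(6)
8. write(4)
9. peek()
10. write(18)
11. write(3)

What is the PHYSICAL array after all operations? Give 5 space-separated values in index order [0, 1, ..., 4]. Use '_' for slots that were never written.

Answer: 4 18 3 10 6

Derivation:
After op 1 (write(11)): arr=[11 _ _ _ _] head=0 tail=1 count=1
After op 2 (write(21)): arr=[11 21 _ _ _] head=0 tail=2 count=2
After op 3 (write(5)): arr=[11 21 5 _ _] head=0 tail=3 count=3
After op 4 (read()): arr=[11 21 5 _ _] head=1 tail=3 count=2
After op 5 (write(10)): arr=[11 21 5 10 _] head=1 tail=4 count=3
After op 6 (read()): arr=[11 21 5 10 _] head=2 tail=4 count=2
After op 7 (write(6)): arr=[11 21 5 10 6] head=2 tail=0 count=3
After op 8 (write(4)): arr=[4 21 5 10 6] head=2 tail=1 count=4
After op 9 (peek()): arr=[4 21 5 10 6] head=2 tail=1 count=4
After op 10 (write(18)): arr=[4 18 5 10 6] head=2 tail=2 count=5
After op 11 (write(3)): arr=[4 18 3 10 6] head=3 tail=3 count=5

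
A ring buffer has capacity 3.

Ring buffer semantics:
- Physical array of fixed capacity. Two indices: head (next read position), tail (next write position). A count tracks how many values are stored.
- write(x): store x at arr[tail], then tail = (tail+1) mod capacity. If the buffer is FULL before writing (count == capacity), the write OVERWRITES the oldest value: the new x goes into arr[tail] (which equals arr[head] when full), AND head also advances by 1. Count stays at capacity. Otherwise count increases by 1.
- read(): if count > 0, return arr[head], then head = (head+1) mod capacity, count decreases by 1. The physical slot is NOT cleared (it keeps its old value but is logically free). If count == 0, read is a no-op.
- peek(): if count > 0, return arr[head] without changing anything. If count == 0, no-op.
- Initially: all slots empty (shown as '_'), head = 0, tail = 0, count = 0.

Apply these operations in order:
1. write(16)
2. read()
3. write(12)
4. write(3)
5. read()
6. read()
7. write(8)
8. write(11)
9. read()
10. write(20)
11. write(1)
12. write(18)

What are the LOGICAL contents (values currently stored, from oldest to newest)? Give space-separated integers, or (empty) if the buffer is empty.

After op 1 (write(16)): arr=[16 _ _] head=0 tail=1 count=1
After op 2 (read()): arr=[16 _ _] head=1 tail=1 count=0
After op 3 (write(12)): arr=[16 12 _] head=1 tail=2 count=1
After op 4 (write(3)): arr=[16 12 3] head=1 tail=0 count=2
After op 5 (read()): arr=[16 12 3] head=2 tail=0 count=1
After op 6 (read()): arr=[16 12 3] head=0 tail=0 count=0
After op 7 (write(8)): arr=[8 12 3] head=0 tail=1 count=1
After op 8 (write(11)): arr=[8 11 3] head=0 tail=2 count=2
After op 9 (read()): arr=[8 11 3] head=1 tail=2 count=1
After op 10 (write(20)): arr=[8 11 20] head=1 tail=0 count=2
After op 11 (write(1)): arr=[1 11 20] head=1 tail=1 count=3
After op 12 (write(18)): arr=[1 18 20] head=2 tail=2 count=3

Answer: 20 1 18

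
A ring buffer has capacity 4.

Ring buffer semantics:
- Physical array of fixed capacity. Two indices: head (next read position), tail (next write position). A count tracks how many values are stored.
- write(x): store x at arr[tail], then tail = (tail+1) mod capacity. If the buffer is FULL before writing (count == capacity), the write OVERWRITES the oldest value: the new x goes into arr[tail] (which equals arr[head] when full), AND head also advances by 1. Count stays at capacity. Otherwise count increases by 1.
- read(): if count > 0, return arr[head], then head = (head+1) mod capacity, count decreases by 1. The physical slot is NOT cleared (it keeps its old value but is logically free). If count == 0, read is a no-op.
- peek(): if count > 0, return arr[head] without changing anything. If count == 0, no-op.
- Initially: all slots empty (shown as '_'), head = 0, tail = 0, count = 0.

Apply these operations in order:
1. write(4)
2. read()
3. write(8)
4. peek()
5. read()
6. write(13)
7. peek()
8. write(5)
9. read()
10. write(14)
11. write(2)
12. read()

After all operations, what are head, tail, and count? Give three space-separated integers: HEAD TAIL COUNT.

After op 1 (write(4)): arr=[4 _ _ _] head=0 tail=1 count=1
After op 2 (read()): arr=[4 _ _ _] head=1 tail=1 count=0
After op 3 (write(8)): arr=[4 8 _ _] head=1 tail=2 count=1
After op 4 (peek()): arr=[4 8 _ _] head=1 tail=2 count=1
After op 5 (read()): arr=[4 8 _ _] head=2 tail=2 count=0
After op 6 (write(13)): arr=[4 8 13 _] head=2 tail=3 count=1
After op 7 (peek()): arr=[4 8 13 _] head=2 tail=3 count=1
After op 8 (write(5)): arr=[4 8 13 5] head=2 tail=0 count=2
After op 9 (read()): arr=[4 8 13 5] head=3 tail=0 count=1
After op 10 (write(14)): arr=[14 8 13 5] head=3 tail=1 count=2
After op 11 (write(2)): arr=[14 2 13 5] head=3 tail=2 count=3
After op 12 (read()): arr=[14 2 13 5] head=0 tail=2 count=2

Answer: 0 2 2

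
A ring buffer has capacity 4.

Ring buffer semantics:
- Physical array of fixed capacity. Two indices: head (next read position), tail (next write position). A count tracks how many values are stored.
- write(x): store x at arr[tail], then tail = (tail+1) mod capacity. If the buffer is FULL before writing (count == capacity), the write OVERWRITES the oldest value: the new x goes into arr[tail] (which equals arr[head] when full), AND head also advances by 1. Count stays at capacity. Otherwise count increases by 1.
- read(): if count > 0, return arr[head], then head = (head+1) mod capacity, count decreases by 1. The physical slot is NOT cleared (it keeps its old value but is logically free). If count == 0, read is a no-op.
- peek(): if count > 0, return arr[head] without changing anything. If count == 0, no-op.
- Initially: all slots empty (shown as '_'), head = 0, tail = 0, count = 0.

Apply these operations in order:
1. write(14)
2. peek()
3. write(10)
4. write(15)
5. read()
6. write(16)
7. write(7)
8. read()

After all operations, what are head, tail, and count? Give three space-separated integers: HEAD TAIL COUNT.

Answer: 2 1 3

Derivation:
After op 1 (write(14)): arr=[14 _ _ _] head=0 tail=1 count=1
After op 2 (peek()): arr=[14 _ _ _] head=0 tail=1 count=1
After op 3 (write(10)): arr=[14 10 _ _] head=0 tail=2 count=2
After op 4 (write(15)): arr=[14 10 15 _] head=0 tail=3 count=3
After op 5 (read()): arr=[14 10 15 _] head=1 tail=3 count=2
After op 6 (write(16)): arr=[14 10 15 16] head=1 tail=0 count=3
After op 7 (write(7)): arr=[7 10 15 16] head=1 tail=1 count=4
After op 8 (read()): arr=[7 10 15 16] head=2 tail=1 count=3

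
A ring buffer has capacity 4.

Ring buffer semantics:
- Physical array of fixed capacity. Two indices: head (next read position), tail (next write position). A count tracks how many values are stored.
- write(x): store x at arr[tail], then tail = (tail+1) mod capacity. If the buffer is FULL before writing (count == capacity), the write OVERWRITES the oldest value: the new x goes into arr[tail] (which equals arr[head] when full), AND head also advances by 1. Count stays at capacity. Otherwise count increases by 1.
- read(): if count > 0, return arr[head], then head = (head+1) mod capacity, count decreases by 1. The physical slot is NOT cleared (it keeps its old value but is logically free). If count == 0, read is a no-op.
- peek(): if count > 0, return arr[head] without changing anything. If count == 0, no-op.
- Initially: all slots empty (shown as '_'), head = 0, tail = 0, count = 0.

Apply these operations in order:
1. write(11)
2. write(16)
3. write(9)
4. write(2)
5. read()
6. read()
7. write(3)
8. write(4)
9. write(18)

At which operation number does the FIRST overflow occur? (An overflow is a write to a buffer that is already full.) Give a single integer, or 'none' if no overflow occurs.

After op 1 (write(11)): arr=[11 _ _ _] head=0 tail=1 count=1
After op 2 (write(16)): arr=[11 16 _ _] head=0 tail=2 count=2
After op 3 (write(9)): arr=[11 16 9 _] head=0 tail=3 count=3
After op 4 (write(2)): arr=[11 16 9 2] head=0 tail=0 count=4
After op 5 (read()): arr=[11 16 9 2] head=1 tail=0 count=3
After op 6 (read()): arr=[11 16 9 2] head=2 tail=0 count=2
After op 7 (write(3)): arr=[3 16 9 2] head=2 tail=1 count=3
After op 8 (write(4)): arr=[3 4 9 2] head=2 tail=2 count=4
After op 9 (write(18)): arr=[3 4 18 2] head=3 tail=3 count=4

Answer: 9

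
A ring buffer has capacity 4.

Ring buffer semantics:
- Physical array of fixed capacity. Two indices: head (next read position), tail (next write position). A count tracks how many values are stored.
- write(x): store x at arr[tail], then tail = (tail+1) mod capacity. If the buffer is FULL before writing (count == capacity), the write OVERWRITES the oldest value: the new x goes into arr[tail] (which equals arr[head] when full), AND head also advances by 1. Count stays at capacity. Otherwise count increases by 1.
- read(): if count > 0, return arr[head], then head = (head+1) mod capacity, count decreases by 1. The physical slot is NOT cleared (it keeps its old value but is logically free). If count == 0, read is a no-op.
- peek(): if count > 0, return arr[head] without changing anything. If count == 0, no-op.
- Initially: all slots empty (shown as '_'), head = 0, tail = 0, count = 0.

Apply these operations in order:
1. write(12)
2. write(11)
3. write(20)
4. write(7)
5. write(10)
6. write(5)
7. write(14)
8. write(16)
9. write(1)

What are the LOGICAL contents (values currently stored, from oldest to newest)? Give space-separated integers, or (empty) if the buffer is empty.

Answer: 5 14 16 1

Derivation:
After op 1 (write(12)): arr=[12 _ _ _] head=0 tail=1 count=1
After op 2 (write(11)): arr=[12 11 _ _] head=0 tail=2 count=2
After op 3 (write(20)): arr=[12 11 20 _] head=0 tail=3 count=3
After op 4 (write(7)): arr=[12 11 20 7] head=0 tail=0 count=4
After op 5 (write(10)): arr=[10 11 20 7] head=1 tail=1 count=4
After op 6 (write(5)): arr=[10 5 20 7] head=2 tail=2 count=4
After op 7 (write(14)): arr=[10 5 14 7] head=3 tail=3 count=4
After op 8 (write(16)): arr=[10 5 14 16] head=0 tail=0 count=4
After op 9 (write(1)): arr=[1 5 14 16] head=1 tail=1 count=4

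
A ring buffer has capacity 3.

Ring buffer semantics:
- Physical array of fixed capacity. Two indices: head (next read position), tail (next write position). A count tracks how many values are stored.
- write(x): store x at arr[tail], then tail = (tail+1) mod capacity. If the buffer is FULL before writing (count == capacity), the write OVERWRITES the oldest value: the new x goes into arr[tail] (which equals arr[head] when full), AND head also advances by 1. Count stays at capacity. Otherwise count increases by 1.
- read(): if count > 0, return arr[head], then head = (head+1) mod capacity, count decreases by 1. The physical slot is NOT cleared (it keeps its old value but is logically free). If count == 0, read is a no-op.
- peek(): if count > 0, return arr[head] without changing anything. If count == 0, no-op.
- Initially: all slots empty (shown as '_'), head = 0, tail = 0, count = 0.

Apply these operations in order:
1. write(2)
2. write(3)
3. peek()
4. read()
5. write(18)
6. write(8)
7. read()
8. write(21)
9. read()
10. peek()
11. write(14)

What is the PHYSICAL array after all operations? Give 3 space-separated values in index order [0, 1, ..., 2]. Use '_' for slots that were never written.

After op 1 (write(2)): arr=[2 _ _] head=0 tail=1 count=1
After op 2 (write(3)): arr=[2 3 _] head=0 tail=2 count=2
After op 3 (peek()): arr=[2 3 _] head=0 tail=2 count=2
After op 4 (read()): arr=[2 3 _] head=1 tail=2 count=1
After op 5 (write(18)): arr=[2 3 18] head=1 tail=0 count=2
After op 6 (write(8)): arr=[8 3 18] head=1 tail=1 count=3
After op 7 (read()): arr=[8 3 18] head=2 tail=1 count=2
After op 8 (write(21)): arr=[8 21 18] head=2 tail=2 count=3
After op 9 (read()): arr=[8 21 18] head=0 tail=2 count=2
After op 10 (peek()): arr=[8 21 18] head=0 tail=2 count=2
After op 11 (write(14)): arr=[8 21 14] head=0 tail=0 count=3

Answer: 8 21 14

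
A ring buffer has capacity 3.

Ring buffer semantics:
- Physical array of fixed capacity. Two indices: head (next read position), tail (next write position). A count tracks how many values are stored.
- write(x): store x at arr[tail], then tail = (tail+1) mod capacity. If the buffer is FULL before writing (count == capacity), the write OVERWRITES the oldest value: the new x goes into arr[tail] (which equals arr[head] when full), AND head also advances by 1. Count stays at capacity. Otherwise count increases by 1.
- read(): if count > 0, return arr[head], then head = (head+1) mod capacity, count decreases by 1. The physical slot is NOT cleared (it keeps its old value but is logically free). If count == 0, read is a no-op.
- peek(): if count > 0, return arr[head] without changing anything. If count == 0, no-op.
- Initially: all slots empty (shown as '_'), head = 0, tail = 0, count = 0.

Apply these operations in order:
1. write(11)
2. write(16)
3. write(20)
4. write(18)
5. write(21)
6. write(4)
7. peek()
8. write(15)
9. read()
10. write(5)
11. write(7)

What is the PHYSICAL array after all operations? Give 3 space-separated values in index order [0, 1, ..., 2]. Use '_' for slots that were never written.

Answer: 15 5 7

Derivation:
After op 1 (write(11)): arr=[11 _ _] head=0 tail=1 count=1
After op 2 (write(16)): arr=[11 16 _] head=0 tail=2 count=2
After op 3 (write(20)): arr=[11 16 20] head=0 tail=0 count=3
After op 4 (write(18)): arr=[18 16 20] head=1 tail=1 count=3
After op 5 (write(21)): arr=[18 21 20] head=2 tail=2 count=3
After op 6 (write(4)): arr=[18 21 4] head=0 tail=0 count=3
After op 7 (peek()): arr=[18 21 4] head=0 tail=0 count=3
After op 8 (write(15)): arr=[15 21 4] head=1 tail=1 count=3
After op 9 (read()): arr=[15 21 4] head=2 tail=1 count=2
After op 10 (write(5)): arr=[15 5 4] head=2 tail=2 count=3
After op 11 (write(7)): arr=[15 5 7] head=0 tail=0 count=3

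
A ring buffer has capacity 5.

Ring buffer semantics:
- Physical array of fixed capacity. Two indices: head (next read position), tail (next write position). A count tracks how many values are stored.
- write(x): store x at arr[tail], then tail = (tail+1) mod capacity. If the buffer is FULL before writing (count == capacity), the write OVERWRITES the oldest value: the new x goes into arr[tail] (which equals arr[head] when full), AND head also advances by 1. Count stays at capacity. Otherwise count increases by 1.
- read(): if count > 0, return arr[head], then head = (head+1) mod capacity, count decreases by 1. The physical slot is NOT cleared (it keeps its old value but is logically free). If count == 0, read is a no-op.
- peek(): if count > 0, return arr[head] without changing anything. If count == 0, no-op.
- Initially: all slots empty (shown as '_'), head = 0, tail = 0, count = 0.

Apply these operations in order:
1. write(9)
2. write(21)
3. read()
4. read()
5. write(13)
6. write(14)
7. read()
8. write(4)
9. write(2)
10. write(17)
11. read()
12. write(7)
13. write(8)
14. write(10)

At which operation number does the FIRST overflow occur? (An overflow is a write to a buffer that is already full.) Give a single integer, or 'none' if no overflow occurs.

After op 1 (write(9)): arr=[9 _ _ _ _] head=0 tail=1 count=1
After op 2 (write(21)): arr=[9 21 _ _ _] head=0 tail=2 count=2
After op 3 (read()): arr=[9 21 _ _ _] head=1 tail=2 count=1
After op 4 (read()): arr=[9 21 _ _ _] head=2 tail=2 count=0
After op 5 (write(13)): arr=[9 21 13 _ _] head=2 tail=3 count=1
After op 6 (write(14)): arr=[9 21 13 14 _] head=2 tail=4 count=2
After op 7 (read()): arr=[9 21 13 14 _] head=3 tail=4 count=1
After op 8 (write(4)): arr=[9 21 13 14 4] head=3 tail=0 count=2
After op 9 (write(2)): arr=[2 21 13 14 4] head=3 tail=1 count=3
After op 10 (write(17)): arr=[2 17 13 14 4] head=3 tail=2 count=4
After op 11 (read()): arr=[2 17 13 14 4] head=4 tail=2 count=3
After op 12 (write(7)): arr=[2 17 7 14 4] head=4 tail=3 count=4
After op 13 (write(8)): arr=[2 17 7 8 4] head=4 tail=4 count=5
After op 14 (write(10)): arr=[2 17 7 8 10] head=0 tail=0 count=5

Answer: 14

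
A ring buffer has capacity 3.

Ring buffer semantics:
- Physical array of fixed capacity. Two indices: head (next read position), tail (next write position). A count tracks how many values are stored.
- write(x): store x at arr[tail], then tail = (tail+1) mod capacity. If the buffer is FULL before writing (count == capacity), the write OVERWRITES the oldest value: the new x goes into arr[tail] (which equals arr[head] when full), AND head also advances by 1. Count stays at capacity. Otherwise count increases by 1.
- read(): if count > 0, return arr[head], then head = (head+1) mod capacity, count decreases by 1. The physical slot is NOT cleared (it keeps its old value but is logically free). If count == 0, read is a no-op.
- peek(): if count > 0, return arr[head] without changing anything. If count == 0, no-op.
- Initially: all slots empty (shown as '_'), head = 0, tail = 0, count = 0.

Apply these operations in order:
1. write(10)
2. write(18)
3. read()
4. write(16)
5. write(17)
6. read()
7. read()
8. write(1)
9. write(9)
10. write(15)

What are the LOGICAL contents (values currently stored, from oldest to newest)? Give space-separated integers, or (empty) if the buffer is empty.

After op 1 (write(10)): arr=[10 _ _] head=0 tail=1 count=1
After op 2 (write(18)): arr=[10 18 _] head=0 tail=2 count=2
After op 3 (read()): arr=[10 18 _] head=1 tail=2 count=1
After op 4 (write(16)): arr=[10 18 16] head=1 tail=0 count=2
After op 5 (write(17)): arr=[17 18 16] head=1 tail=1 count=3
After op 6 (read()): arr=[17 18 16] head=2 tail=1 count=2
After op 7 (read()): arr=[17 18 16] head=0 tail=1 count=1
After op 8 (write(1)): arr=[17 1 16] head=0 tail=2 count=2
After op 9 (write(9)): arr=[17 1 9] head=0 tail=0 count=3
After op 10 (write(15)): arr=[15 1 9] head=1 tail=1 count=3

Answer: 1 9 15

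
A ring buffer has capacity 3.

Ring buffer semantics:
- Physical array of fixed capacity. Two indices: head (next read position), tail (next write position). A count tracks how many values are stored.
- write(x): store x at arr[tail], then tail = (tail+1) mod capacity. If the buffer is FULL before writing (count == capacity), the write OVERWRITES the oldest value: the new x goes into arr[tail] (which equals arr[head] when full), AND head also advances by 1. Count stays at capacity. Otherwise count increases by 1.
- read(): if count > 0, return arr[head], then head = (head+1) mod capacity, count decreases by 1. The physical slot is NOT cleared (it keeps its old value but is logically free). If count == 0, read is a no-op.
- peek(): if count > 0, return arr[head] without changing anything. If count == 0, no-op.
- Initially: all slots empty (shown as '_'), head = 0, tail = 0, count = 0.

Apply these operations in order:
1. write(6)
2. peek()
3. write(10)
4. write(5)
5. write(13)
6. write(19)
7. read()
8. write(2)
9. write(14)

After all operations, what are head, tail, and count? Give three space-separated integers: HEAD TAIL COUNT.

Answer: 1 1 3

Derivation:
After op 1 (write(6)): arr=[6 _ _] head=0 tail=1 count=1
After op 2 (peek()): arr=[6 _ _] head=0 tail=1 count=1
After op 3 (write(10)): arr=[6 10 _] head=0 tail=2 count=2
After op 4 (write(5)): arr=[6 10 5] head=0 tail=0 count=3
After op 5 (write(13)): arr=[13 10 5] head=1 tail=1 count=3
After op 6 (write(19)): arr=[13 19 5] head=2 tail=2 count=3
After op 7 (read()): arr=[13 19 5] head=0 tail=2 count=2
After op 8 (write(2)): arr=[13 19 2] head=0 tail=0 count=3
After op 9 (write(14)): arr=[14 19 2] head=1 tail=1 count=3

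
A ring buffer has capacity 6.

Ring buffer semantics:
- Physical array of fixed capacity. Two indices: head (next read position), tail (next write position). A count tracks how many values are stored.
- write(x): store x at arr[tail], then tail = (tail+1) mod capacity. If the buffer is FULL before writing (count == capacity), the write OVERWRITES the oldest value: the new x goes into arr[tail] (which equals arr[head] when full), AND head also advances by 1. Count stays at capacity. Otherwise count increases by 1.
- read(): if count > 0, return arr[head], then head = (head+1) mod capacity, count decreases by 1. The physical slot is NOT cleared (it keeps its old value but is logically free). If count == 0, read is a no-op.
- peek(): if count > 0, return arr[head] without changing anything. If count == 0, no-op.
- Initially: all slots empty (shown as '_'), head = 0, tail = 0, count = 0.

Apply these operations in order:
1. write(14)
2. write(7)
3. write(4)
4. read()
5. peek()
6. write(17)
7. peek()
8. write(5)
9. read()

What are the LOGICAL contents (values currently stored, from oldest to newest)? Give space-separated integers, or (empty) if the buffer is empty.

After op 1 (write(14)): arr=[14 _ _ _ _ _] head=0 tail=1 count=1
After op 2 (write(7)): arr=[14 7 _ _ _ _] head=0 tail=2 count=2
After op 3 (write(4)): arr=[14 7 4 _ _ _] head=0 tail=3 count=3
After op 4 (read()): arr=[14 7 4 _ _ _] head=1 tail=3 count=2
After op 5 (peek()): arr=[14 7 4 _ _ _] head=1 tail=3 count=2
After op 6 (write(17)): arr=[14 7 4 17 _ _] head=1 tail=4 count=3
After op 7 (peek()): arr=[14 7 4 17 _ _] head=1 tail=4 count=3
After op 8 (write(5)): arr=[14 7 4 17 5 _] head=1 tail=5 count=4
After op 9 (read()): arr=[14 7 4 17 5 _] head=2 tail=5 count=3

Answer: 4 17 5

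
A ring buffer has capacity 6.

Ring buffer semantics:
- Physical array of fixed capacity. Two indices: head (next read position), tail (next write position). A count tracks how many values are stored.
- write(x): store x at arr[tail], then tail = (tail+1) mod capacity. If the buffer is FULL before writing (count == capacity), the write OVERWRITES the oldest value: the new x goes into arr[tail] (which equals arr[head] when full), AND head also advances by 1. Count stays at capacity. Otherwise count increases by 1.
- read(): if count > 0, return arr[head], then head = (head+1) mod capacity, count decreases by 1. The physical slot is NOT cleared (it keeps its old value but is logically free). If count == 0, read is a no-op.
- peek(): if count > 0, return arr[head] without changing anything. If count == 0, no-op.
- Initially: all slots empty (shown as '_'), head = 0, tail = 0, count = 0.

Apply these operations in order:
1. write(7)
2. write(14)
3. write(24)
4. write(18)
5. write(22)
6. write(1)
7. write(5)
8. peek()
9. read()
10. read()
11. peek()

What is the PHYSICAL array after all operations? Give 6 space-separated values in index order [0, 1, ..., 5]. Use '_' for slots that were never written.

Answer: 5 14 24 18 22 1

Derivation:
After op 1 (write(7)): arr=[7 _ _ _ _ _] head=0 tail=1 count=1
After op 2 (write(14)): arr=[7 14 _ _ _ _] head=0 tail=2 count=2
After op 3 (write(24)): arr=[7 14 24 _ _ _] head=0 tail=3 count=3
After op 4 (write(18)): arr=[7 14 24 18 _ _] head=0 tail=4 count=4
After op 5 (write(22)): arr=[7 14 24 18 22 _] head=0 tail=5 count=5
After op 6 (write(1)): arr=[7 14 24 18 22 1] head=0 tail=0 count=6
After op 7 (write(5)): arr=[5 14 24 18 22 1] head=1 tail=1 count=6
After op 8 (peek()): arr=[5 14 24 18 22 1] head=1 tail=1 count=6
After op 9 (read()): arr=[5 14 24 18 22 1] head=2 tail=1 count=5
After op 10 (read()): arr=[5 14 24 18 22 1] head=3 tail=1 count=4
After op 11 (peek()): arr=[5 14 24 18 22 1] head=3 tail=1 count=4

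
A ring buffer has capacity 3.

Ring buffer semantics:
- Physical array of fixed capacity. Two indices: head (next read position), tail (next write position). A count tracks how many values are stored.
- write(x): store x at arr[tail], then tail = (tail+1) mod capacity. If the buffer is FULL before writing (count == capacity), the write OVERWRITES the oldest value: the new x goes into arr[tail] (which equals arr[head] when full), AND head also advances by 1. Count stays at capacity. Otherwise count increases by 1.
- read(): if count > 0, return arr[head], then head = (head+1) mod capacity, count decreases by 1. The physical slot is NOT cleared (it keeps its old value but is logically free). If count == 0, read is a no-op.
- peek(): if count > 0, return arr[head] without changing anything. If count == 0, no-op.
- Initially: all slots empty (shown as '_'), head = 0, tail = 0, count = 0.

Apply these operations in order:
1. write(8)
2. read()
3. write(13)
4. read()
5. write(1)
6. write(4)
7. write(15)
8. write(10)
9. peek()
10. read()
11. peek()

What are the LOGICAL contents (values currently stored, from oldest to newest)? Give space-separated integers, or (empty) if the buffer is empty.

After op 1 (write(8)): arr=[8 _ _] head=0 tail=1 count=1
After op 2 (read()): arr=[8 _ _] head=1 tail=1 count=0
After op 3 (write(13)): arr=[8 13 _] head=1 tail=2 count=1
After op 4 (read()): arr=[8 13 _] head=2 tail=2 count=0
After op 5 (write(1)): arr=[8 13 1] head=2 tail=0 count=1
After op 6 (write(4)): arr=[4 13 1] head=2 tail=1 count=2
After op 7 (write(15)): arr=[4 15 1] head=2 tail=2 count=3
After op 8 (write(10)): arr=[4 15 10] head=0 tail=0 count=3
After op 9 (peek()): arr=[4 15 10] head=0 tail=0 count=3
After op 10 (read()): arr=[4 15 10] head=1 tail=0 count=2
After op 11 (peek()): arr=[4 15 10] head=1 tail=0 count=2

Answer: 15 10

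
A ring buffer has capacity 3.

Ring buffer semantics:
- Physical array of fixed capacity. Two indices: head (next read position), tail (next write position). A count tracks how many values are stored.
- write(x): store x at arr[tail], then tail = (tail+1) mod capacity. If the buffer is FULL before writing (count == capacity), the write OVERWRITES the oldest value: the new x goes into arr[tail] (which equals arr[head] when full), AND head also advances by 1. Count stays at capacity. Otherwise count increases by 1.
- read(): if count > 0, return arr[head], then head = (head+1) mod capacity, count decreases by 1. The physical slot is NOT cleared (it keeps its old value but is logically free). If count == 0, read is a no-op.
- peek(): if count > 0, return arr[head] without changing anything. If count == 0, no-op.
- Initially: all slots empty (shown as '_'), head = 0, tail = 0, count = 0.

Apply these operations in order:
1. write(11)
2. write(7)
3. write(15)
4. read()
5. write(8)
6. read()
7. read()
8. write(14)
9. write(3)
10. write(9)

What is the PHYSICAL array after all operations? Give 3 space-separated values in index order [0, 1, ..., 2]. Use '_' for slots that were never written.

After op 1 (write(11)): arr=[11 _ _] head=0 tail=1 count=1
After op 2 (write(7)): arr=[11 7 _] head=0 tail=2 count=2
After op 3 (write(15)): arr=[11 7 15] head=0 tail=0 count=3
After op 4 (read()): arr=[11 7 15] head=1 tail=0 count=2
After op 5 (write(8)): arr=[8 7 15] head=1 tail=1 count=3
After op 6 (read()): arr=[8 7 15] head=2 tail=1 count=2
After op 7 (read()): arr=[8 7 15] head=0 tail=1 count=1
After op 8 (write(14)): arr=[8 14 15] head=0 tail=2 count=2
After op 9 (write(3)): arr=[8 14 3] head=0 tail=0 count=3
After op 10 (write(9)): arr=[9 14 3] head=1 tail=1 count=3

Answer: 9 14 3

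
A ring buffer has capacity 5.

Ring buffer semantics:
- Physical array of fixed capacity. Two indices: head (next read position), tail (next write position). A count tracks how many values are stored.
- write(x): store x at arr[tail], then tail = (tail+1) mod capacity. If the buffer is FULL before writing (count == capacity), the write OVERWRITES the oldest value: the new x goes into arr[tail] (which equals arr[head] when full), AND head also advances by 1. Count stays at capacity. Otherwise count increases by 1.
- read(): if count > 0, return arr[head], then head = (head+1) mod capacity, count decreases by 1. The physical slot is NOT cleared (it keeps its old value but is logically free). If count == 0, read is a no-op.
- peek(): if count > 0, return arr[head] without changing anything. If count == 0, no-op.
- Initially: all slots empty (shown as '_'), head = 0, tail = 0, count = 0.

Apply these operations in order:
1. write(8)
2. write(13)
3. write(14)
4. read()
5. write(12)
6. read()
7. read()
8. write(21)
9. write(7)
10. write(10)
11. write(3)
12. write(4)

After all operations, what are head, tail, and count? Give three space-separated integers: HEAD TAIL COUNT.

After op 1 (write(8)): arr=[8 _ _ _ _] head=0 tail=1 count=1
After op 2 (write(13)): arr=[8 13 _ _ _] head=0 tail=2 count=2
After op 3 (write(14)): arr=[8 13 14 _ _] head=0 tail=3 count=3
After op 4 (read()): arr=[8 13 14 _ _] head=1 tail=3 count=2
After op 5 (write(12)): arr=[8 13 14 12 _] head=1 tail=4 count=3
After op 6 (read()): arr=[8 13 14 12 _] head=2 tail=4 count=2
After op 7 (read()): arr=[8 13 14 12 _] head=3 tail=4 count=1
After op 8 (write(21)): arr=[8 13 14 12 21] head=3 tail=0 count=2
After op 9 (write(7)): arr=[7 13 14 12 21] head=3 tail=1 count=3
After op 10 (write(10)): arr=[7 10 14 12 21] head=3 tail=2 count=4
After op 11 (write(3)): arr=[7 10 3 12 21] head=3 tail=3 count=5
After op 12 (write(4)): arr=[7 10 3 4 21] head=4 tail=4 count=5

Answer: 4 4 5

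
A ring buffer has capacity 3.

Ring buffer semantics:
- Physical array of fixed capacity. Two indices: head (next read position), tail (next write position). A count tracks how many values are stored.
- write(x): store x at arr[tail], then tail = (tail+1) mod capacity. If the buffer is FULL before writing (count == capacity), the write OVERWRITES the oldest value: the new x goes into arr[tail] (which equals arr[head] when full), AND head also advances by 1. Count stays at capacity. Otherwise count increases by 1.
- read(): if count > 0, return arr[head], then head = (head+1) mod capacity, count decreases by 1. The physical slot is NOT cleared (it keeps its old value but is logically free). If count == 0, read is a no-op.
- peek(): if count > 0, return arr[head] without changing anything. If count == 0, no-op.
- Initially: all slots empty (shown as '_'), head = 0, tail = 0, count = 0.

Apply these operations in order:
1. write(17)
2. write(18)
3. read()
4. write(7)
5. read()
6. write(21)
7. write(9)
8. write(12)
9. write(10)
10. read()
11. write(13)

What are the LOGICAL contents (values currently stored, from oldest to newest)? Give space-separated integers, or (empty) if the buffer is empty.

After op 1 (write(17)): arr=[17 _ _] head=0 tail=1 count=1
After op 2 (write(18)): arr=[17 18 _] head=0 tail=2 count=2
After op 3 (read()): arr=[17 18 _] head=1 tail=2 count=1
After op 4 (write(7)): arr=[17 18 7] head=1 tail=0 count=2
After op 5 (read()): arr=[17 18 7] head=2 tail=0 count=1
After op 6 (write(21)): arr=[21 18 7] head=2 tail=1 count=2
After op 7 (write(9)): arr=[21 9 7] head=2 tail=2 count=3
After op 8 (write(12)): arr=[21 9 12] head=0 tail=0 count=3
After op 9 (write(10)): arr=[10 9 12] head=1 tail=1 count=3
After op 10 (read()): arr=[10 9 12] head=2 tail=1 count=2
After op 11 (write(13)): arr=[10 13 12] head=2 tail=2 count=3

Answer: 12 10 13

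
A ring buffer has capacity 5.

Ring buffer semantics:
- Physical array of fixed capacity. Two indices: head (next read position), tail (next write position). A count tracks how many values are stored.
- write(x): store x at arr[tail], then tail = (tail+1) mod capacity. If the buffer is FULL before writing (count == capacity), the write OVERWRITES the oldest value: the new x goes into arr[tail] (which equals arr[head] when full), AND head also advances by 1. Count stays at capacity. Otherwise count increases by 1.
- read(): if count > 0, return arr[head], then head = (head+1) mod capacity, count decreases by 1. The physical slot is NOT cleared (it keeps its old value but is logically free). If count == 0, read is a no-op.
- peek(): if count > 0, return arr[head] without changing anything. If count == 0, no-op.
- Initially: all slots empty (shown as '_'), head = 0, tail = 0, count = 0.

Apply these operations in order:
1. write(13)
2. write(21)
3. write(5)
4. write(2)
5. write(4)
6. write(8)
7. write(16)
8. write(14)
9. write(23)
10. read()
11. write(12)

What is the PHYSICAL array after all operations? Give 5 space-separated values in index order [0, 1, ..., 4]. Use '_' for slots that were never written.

After op 1 (write(13)): arr=[13 _ _ _ _] head=0 tail=1 count=1
After op 2 (write(21)): arr=[13 21 _ _ _] head=0 tail=2 count=2
After op 3 (write(5)): arr=[13 21 5 _ _] head=0 tail=3 count=3
After op 4 (write(2)): arr=[13 21 5 2 _] head=0 tail=4 count=4
After op 5 (write(4)): arr=[13 21 5 2 4] head=0 tail=0 count=5
After op 6 (write(8)): arr=[8 21 5 2 4] head=1 tail=1 count=5
After op 7 (write(16)): arr=[8 16 5 2 4] head=2 tail=2 count=5
After op 8 (write(14)): arr=[8 16 14 2 4] head=3 tail=3 count=5
After op 9 (write(23)): arr=[8 16 14 23 4] head=4 tail=4 count=5
After op 10 (read()): arr=[8 16 14 23 4] head=0 tail=4 count=4
After op 11 (write(12)): arr=[8 16 14 23 12] head=0 tail=0 count=5

Answer: 8 16 14 23 12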